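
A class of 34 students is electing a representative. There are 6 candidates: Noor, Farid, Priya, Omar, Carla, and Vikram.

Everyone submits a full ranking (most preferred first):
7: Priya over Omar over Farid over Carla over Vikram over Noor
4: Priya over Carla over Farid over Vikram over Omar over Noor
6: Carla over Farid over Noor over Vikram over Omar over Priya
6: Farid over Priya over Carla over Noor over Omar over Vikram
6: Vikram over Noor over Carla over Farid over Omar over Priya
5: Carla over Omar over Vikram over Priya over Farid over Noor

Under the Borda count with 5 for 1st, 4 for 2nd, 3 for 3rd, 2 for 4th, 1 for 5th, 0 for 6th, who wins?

Noor: 7×0 + 4×0 + 6×3 + 6×2 + 6×4 + 5×0 = 54
Farid: 7×3 + 4×3 + 6×4 + 6×5 + 6×2 + 5×1 = 104
Priya: 7×5 + 4×5 + 6×0 + 6×4 + 6×0 + 5×2 = 89
Omar: 7×4 + 4×1 + 6×1 + 6×1 + 6×1 + 5×4 = 70
Carla: 7×2 + 4×4 + 6×5 + 6×3 + 6×3 + 5×5 = 121
Vikram: 7×1 + 4×2 + 6×2 + 6×0 + 6×5 + 5×3 = 72

Carla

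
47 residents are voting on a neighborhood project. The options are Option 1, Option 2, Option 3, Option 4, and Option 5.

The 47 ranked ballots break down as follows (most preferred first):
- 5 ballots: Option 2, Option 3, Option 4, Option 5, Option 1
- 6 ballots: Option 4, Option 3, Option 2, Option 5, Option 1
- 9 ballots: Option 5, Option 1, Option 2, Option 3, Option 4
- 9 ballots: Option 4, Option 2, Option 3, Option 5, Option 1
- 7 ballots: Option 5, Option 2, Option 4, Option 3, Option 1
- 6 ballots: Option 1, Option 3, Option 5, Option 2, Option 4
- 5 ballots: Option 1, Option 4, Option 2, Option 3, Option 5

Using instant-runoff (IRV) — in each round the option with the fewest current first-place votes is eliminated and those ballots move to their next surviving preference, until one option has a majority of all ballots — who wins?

Round 1: Option 1 11, Option 2 5, Option 3 0, Option 4 15, Option 5 16. Option 3 eliminated.
Round 2: Option 1 11, Option 2 5, Option 4 15, Option 5 16. Option 2 eliminated.
Round 3: Option 1 11, Option 4 20, Option 5 16. Option 1 eliminated.
Round 4: Option 4 25, Option 5 22. Option 4 has a majority (≥24).

Option 4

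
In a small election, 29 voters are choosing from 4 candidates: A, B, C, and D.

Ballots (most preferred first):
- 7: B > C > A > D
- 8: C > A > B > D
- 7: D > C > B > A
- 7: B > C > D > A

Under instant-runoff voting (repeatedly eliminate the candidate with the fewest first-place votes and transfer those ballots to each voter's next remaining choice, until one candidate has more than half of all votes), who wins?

C

Round 1: A 0, B 14, C 8, D 7. A eliminated.
Round 2: B 14, C 8, D 7. D eliminated.
Round 3: B 14, C 15. C has a majority (≥15).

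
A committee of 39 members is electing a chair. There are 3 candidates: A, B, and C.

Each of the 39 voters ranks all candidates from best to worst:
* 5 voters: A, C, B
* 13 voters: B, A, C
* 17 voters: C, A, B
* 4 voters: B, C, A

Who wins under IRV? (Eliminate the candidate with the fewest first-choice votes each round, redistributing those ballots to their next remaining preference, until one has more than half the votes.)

C

Round 1: A 5, B 17, C 17. A eliminated.
Round 2: B 17, C 22. C has a majority (≥20).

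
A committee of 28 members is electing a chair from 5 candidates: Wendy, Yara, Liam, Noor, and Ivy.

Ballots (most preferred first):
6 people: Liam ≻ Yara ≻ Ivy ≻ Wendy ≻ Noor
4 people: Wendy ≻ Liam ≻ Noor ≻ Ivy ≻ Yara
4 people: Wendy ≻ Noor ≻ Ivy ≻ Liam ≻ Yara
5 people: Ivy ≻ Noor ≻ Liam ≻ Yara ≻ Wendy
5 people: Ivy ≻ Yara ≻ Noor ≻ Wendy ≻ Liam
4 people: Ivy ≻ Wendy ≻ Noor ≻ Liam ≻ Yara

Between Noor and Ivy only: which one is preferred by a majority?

Noor is ranked above Ivy on 8 ballots; Ivy above Noor on 20.

Ivy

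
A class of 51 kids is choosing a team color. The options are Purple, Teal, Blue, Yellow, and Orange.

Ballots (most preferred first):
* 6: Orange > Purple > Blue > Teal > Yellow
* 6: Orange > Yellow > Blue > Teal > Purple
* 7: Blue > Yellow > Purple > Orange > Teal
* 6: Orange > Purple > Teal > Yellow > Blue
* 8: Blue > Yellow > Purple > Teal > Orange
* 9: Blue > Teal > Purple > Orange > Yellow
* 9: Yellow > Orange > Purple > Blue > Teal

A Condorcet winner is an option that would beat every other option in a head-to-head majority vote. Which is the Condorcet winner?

Orange vs Purple: 27–24
Orange vs Teal: 34–17
Orange vs Blue: 27–24
Orange vs Yellow: 27–24
Orange beats every other option.

Orange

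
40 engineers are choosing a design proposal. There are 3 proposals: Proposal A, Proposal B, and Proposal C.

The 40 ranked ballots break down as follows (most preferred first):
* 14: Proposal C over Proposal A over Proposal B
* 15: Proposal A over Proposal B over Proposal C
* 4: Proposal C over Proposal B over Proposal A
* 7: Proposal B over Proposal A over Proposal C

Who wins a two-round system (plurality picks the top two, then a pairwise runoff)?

Proposal A

Round 1 first-place votes: Proposal A 15, Proposal B 7, Proposal C 18. Proposal C and Proposal A advance.
Runoff: Proposal C is ranked above Proposal A on 18 ballots, Proposal A above Proposal C on 22.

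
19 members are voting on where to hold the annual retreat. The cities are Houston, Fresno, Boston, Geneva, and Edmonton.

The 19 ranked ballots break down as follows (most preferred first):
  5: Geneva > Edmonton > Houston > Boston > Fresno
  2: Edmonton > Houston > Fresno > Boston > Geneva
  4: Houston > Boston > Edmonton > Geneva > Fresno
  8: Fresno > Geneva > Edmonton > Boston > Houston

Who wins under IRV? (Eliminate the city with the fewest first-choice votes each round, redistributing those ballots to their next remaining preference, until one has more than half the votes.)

Houston

Round 1: Houston 4, Fresno 8, Boston 0, Geneva 5, Edmonton 2. Boston eliminated.
Round 2: Houston 4, Fresno 8, Geneva 5, Edmonton 2. Edmonton eliminated.
Round 3: Houston 6, Fresno 8, Geneva 5. Geneva eliminated.
Round 4: Houston 11, Fresno 8. Houston has a majority (≥10).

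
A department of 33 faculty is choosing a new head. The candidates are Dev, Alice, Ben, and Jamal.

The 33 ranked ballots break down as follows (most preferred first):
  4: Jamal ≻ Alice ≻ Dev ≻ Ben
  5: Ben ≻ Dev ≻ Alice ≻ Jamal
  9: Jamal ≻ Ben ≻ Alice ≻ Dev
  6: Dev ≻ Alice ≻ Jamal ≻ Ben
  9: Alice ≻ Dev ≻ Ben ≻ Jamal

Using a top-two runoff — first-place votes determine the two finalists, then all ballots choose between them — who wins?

Round 1 first-place votes: Dev 6, Alice 9, Ben 5, Jamal 13. Jamal and Alice advance.
Runoff: Jamal is ranked above Alice on 13 ballots, Alice above Jamal on 20.

Alice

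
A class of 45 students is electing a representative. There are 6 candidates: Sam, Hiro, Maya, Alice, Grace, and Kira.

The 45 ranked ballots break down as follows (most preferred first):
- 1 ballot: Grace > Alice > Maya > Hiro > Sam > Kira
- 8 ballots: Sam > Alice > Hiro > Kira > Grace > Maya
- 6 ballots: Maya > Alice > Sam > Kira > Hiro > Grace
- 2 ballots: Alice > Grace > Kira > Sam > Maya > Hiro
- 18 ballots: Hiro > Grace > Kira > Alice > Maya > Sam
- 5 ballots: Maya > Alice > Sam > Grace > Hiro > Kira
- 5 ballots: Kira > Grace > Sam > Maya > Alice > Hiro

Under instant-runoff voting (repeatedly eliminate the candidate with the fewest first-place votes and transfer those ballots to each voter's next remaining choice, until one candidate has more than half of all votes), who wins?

Round 1: Sam 8, Hiro 18, Maya 11, Alice 2, Grace 1, Kira 5. Grace eliminated.
Round 2: Sam 8, Hiro 18, Maya 11, Alice 3, Kira 5. Alice eliminated.
Round 3: Sam 8, Hiro 18, Maya 12, Kira 7. Kira eliminated.
Round 4: Sam 15, Hiro 18, Maya 12. Maya eliminated.
Round 5: Sam 26, Hiro 19. Sam has a majority (≥23).

Sam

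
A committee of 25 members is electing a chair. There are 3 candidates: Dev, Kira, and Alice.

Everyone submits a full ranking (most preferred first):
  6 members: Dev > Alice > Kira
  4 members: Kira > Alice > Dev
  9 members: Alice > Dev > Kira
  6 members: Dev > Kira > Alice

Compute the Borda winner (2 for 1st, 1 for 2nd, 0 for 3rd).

Dev: 6×2 + 4×0 + 9×1 + 6×2 = 33
Kira: 6×0 + 4×2 + 9×0 + 6×1 = 14
Alice: 6×1 + 4×1 + 9×2 + 6×0 = 28

Dev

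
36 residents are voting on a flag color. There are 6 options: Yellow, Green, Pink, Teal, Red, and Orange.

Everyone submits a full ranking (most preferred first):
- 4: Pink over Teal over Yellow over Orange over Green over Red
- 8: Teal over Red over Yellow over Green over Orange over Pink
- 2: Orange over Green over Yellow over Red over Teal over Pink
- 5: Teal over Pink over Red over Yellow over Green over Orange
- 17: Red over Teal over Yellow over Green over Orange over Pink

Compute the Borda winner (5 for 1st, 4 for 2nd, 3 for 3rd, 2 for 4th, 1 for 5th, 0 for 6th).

Teal

Yellow: 4×3 + 8×3 + 2×3 + 5×2 + 17×3 = 103
Green: 4×1 + 8×2 + 2×4 + 5×1 + 17×2 = 67
Pink: 4×5 + 8×0 + 2×0 + 5×4 + 17×0 = 40
Teal: 4×4 + 8×5 + 2×1 + 5×5 + 17×4 = 151
Red: 4×0 + 8×4 + 2×2 + 5×3 + 17×5 = 136
Orange: 4×2 + 8×1 + 2×5 + 5×0 + 17×1 = 43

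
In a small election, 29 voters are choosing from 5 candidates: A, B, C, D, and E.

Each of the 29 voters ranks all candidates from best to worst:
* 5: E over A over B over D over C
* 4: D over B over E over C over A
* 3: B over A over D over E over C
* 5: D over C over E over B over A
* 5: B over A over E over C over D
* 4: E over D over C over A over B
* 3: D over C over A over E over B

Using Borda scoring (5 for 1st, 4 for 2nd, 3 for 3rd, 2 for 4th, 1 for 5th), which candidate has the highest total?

D

A: 5×4 + 4×1 + 3×4 + 5×1 + 5×4 + 4×2 + 3×3 = 78
B: 5×3 + 4×4 + 3×5 + 5×2 + 5×5 + 4×1 + 3×1 = 88
C: 5×1 + 4×2 + 3×1 + 5×4 + 5×2 + 4×3 + 3×4 = 70
D: 5×2 + 4×5 + 3×3 + 5×5 + 5×1 + 4×4 + 3×5 = 100
E: 5×5 + 4×3 + 3×2 + 5×3 + 5×3 + 4×5 + 3×2 = 99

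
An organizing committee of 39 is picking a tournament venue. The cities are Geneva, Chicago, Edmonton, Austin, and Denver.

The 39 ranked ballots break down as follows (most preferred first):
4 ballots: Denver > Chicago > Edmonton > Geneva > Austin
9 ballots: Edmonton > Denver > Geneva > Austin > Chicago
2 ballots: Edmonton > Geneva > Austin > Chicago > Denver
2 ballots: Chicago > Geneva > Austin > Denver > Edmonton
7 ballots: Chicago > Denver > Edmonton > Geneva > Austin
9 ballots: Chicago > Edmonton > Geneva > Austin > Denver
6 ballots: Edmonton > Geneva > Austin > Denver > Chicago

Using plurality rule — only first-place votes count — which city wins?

First-place votes: Geneva 0, Chicago 18, Edmonton 17, Austin 0, Denver 4.

Chicago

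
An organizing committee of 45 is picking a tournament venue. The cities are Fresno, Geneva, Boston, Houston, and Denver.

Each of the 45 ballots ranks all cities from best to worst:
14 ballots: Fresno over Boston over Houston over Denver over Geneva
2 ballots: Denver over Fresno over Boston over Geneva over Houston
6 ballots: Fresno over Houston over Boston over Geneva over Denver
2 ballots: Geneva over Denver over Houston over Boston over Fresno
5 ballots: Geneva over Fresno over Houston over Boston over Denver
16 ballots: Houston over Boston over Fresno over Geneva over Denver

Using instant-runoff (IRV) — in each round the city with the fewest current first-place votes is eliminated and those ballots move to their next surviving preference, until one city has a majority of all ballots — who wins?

Round 1: Fresno 20, Geneva 7, Boston 0, Houston 16, Denver 2. Boston eliminated.
Round 2: Fresno 20, Geneva 7, Houston 16, Denver 2. Denver eliminated.
Round 3: Fresno 22, Geneva 7, Houston 16. Geneva eliminated.
Round 4: Fresno 27, Houston 18. Fresno has a majority (≥23).

Fresno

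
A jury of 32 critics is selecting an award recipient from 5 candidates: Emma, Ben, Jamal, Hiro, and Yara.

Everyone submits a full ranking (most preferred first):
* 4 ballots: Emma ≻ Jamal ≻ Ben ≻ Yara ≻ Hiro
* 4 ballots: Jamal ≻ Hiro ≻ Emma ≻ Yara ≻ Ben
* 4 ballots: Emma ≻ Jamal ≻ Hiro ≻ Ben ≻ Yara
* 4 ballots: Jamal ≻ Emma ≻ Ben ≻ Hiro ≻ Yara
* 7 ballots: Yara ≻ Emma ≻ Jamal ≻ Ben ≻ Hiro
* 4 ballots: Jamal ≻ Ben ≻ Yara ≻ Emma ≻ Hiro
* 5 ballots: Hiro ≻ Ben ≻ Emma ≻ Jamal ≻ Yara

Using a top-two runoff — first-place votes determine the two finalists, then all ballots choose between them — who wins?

Emma

Round 1 first-place votes: Emma 8, Ben 0, Jamal 12, Hiro 5, Yara 7. Jamal and Emma advance.
Runoff: Jamal is ranked above Emma on 12 ballots, Emma above Jamal on 20.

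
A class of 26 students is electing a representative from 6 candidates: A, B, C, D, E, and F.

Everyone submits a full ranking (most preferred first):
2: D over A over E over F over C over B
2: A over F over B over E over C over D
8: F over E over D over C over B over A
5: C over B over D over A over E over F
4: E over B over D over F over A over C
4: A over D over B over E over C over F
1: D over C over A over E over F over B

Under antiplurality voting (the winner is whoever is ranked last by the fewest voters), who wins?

Last-place votes: A 8, B 3, C 4, D 2, E 0, F 9.

E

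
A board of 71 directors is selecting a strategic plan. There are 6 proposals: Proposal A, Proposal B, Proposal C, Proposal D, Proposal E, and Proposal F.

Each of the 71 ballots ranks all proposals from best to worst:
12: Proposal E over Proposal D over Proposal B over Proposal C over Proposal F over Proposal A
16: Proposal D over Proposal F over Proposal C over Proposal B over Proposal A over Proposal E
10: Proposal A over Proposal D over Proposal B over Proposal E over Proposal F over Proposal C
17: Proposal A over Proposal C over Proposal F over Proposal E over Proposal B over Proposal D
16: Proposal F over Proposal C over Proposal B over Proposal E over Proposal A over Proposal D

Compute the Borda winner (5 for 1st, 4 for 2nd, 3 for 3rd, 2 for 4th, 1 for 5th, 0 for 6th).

Proposal A: 12×0 + 16×1 + 10×5 + 17×5 + 16×1 = 167
Proposal B: 12×3 + 16×2 + 10×3 + 17×1 + 16×3 = 163
Proposal C: 12×2 + 16×3 + 10×0 + 17×4 + 16×4 = 204
Proposal D: 12×4 + 16×5 + 10×4 + 17×0 + 16×0 = 168
Proposal E: 12×5 + 16×0 + 10×2 + 17×2 + 16×2 = 146
Proposal F: 12×1 + 16×4 + 10×1 + 17×3 + 16×5 = 217

Proposal F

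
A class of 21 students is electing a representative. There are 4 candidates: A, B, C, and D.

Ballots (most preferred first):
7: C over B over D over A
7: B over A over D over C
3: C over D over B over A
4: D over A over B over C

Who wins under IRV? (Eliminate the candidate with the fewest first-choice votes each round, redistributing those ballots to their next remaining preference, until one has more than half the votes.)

B

Round 1: A 0, B 7, C 10, D 4. A eliminated.
Round 2: B 7, C 10, D 4. D eliminated.
Round 3: B 11, C 10. B has a majority (≥11).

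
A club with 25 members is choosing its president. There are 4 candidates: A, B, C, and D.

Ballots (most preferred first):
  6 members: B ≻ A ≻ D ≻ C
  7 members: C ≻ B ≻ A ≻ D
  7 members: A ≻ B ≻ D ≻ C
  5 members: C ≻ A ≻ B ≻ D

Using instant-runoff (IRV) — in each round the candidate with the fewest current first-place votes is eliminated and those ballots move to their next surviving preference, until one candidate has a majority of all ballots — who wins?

Round 1: A 7, B 6, C 12, D 0. D eliminated.
Round 2: A 7, B 6, C 12. B eliminated.
Round 3: A 13, C 12. A has a majority (≥13).

A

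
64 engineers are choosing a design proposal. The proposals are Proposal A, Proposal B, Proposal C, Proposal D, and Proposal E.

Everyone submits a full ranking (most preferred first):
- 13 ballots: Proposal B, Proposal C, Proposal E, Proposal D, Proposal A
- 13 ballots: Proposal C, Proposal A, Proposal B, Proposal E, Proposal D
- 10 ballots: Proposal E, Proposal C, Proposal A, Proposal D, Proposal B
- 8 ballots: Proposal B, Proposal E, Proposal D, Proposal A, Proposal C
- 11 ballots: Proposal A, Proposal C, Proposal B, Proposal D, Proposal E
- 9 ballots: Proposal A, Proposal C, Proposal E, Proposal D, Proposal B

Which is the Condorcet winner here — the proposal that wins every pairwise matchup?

Proposal C

Proposal C vs Proposal A: 36–28
Proposal C vs Proposal B: 43–21
Proposal C vs Proposal D: 56–8
Proposal C vs Proposal E: 46–18
Proposal C beats every other proposal.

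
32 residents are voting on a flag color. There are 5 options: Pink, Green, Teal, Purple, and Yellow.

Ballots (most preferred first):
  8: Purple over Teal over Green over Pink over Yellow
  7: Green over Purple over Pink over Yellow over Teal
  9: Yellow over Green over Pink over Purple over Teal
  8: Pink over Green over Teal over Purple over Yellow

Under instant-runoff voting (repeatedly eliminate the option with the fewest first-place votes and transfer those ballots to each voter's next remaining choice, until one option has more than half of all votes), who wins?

Round 1: Pink 8, Green 7, Teal 0, Purple 8, Yellow 9. Teal eliminated.
Round 2: Pink 8, Green 7, Purple 8, Yellow 9. Green eliminated.
Round 3: Pink 8, Purple 15, Yellow 9. Pink eliminated.
Round 4: Purple 23, Yellow 9. Purple has a majority (≥17).

Purple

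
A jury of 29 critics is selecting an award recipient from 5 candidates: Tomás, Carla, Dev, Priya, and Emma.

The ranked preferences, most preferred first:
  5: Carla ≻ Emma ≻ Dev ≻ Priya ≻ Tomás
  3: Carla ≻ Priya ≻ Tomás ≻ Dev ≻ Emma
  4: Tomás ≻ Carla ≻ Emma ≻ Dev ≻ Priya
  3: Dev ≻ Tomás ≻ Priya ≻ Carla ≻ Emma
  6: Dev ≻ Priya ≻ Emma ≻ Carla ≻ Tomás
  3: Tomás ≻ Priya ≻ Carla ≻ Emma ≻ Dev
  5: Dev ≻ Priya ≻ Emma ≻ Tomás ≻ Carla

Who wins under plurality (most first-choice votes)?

First-place votes: Tomás 7, Carla 8, Dev 14, Priya 0, Emma 0.

Dev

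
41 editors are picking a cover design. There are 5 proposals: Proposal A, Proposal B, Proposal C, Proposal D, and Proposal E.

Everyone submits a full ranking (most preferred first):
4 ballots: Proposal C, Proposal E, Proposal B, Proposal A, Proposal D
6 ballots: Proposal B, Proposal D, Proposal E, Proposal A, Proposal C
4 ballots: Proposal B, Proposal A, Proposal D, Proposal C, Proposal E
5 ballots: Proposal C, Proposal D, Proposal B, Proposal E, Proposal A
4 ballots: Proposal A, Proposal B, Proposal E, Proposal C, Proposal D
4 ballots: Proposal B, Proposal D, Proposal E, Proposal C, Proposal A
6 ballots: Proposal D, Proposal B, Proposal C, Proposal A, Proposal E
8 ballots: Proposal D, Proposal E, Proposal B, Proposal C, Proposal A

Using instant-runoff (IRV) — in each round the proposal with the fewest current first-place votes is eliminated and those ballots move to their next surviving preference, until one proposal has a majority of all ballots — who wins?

Round 1: Proposal A 4, Proposal B 14, Proposal C 9, Proposal D 14, Proposal E 0. Proposal E eliminated.
Round 2: Proposal A 4, Proposal B 14, Proposal C 9, Proposal D 14. Proposal A eliminated.
Round 3: Proposal B 18, Proposal C 9, Proposal D 14. Proposal C eliminated.
Round 4: Proposal B 22, Proposal D 19. Proposal B has a majority (≥21).

Proposal B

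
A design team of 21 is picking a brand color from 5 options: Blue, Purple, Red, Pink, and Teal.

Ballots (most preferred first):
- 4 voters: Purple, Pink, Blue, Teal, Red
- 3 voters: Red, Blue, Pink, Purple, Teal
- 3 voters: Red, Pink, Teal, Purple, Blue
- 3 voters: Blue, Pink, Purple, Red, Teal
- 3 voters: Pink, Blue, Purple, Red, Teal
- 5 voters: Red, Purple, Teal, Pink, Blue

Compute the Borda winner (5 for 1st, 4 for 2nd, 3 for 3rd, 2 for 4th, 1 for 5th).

Pink

Blue: 4×3 + 3×4 + 3×1 + 3×5 + 3×4 + 5×1 = 59
Purple: 4×5 + 3×2 + 3×2 + 3×3 + 3×3 + 5×4 = 70
Red: 4×1 + 3×5 + 3×5 + 3×2 + 3×2 + 5×5 = 71
Pink: 4×4 + 3×3 + 3×4 + 3×4 + 3×5 + 5×2 = 74
Teal: 4×2 + 3×1 + 3×3 + 3×1 + 3×1 + 5×3 = 41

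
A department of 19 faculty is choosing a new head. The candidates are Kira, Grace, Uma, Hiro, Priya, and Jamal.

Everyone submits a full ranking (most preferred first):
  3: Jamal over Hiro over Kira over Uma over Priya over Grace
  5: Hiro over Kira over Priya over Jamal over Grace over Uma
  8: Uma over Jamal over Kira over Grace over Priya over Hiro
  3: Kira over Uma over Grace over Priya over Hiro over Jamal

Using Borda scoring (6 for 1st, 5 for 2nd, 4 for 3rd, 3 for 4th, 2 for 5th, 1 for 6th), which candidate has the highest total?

Kira

Kira: 3×4 + 5×5 + 8×4 + 3×6 = 87
Grace: 3×1 + 5×2 + 8×3 + 3×4 = 49
Uma: 3×3 + 5×1 + 8×6 + 3×5 = 77
Hiro: 3×5 + 5×6 + 8×1 + 3×2 = 59
Priya: 3×2 + 5×4 + 8×2 + 3×3 = 51
Jamal: 3×6 + 5×3 + 8×5 + 3×1 = 76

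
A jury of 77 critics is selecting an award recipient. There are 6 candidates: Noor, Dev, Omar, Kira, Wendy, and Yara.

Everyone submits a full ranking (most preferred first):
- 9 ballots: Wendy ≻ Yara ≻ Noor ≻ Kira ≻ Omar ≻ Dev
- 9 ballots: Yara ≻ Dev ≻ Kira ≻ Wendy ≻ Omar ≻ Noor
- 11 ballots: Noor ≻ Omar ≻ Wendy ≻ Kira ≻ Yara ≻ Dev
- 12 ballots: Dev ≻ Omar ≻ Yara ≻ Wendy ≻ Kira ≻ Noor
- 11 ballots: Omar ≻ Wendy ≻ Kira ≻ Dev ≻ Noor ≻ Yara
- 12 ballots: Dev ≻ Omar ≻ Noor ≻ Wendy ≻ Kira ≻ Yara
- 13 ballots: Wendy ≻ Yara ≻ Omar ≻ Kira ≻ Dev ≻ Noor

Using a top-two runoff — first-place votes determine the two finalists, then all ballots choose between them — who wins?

Round 1 first-place votes: Noor 11, Dev 24, Omar 11, Kira 0, Wendy 22, Yara 9. Dev and Wendy advance.
Runoff: Dev is ranked above Wendy on 33 ballots, Wendy above Dev on 44.

Wendy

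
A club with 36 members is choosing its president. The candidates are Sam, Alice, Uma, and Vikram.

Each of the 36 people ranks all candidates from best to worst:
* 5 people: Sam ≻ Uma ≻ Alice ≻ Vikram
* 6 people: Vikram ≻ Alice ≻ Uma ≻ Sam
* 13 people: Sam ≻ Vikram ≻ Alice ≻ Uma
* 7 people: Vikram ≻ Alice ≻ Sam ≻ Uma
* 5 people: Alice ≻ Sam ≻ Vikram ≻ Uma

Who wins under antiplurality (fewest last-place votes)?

Last-place votes: Sam 6, Alice 0, Uma 25, Vikram 5.

Alice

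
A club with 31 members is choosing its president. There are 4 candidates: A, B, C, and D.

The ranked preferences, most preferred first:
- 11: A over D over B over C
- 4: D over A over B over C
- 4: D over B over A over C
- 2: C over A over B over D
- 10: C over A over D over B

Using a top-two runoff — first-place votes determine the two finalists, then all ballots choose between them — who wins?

A

Round 1 first-place votes: A 11, B 0, C 12, D 8. C and A advance.
Runoff: C is ranked above A on 12 ballots, A above C on 19.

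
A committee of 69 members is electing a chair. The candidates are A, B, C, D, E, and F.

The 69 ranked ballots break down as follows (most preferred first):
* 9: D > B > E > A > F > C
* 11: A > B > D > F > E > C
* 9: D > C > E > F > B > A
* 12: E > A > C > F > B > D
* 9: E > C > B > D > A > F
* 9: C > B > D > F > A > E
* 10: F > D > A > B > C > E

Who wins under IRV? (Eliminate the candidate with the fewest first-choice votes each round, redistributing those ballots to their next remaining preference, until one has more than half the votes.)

Round 1: A 11, B 0, C 9, D 18, E 21, F 10. B eliminated.
Round 2: A 11, C 9, D 18, E 21, F 10. C eliminated.
Round 3: A 11, D 27, E 21, F 10. F eliminated.
Round 4: A 11, D 37, E 21. D has a majority (≥35).

D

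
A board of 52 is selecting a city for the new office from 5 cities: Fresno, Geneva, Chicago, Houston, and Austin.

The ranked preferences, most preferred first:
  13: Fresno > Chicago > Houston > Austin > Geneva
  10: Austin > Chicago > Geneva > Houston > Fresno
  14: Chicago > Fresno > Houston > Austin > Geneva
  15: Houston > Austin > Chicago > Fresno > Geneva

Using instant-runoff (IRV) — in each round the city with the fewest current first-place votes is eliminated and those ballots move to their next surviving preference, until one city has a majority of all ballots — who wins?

Round 1: Fresno 13, Geneva 0, Chicago 14, Houston 15, Austin 10. Geneva eliminated.
Round 2: Fresno 13, Chicago 14, Houston 15, Austin 10. Austin eliminated.
Round 3: Fresno 13, Chicago 24, Houston 15. Fresno eliminated.
Round 4: Chicago 37, Houston 15. Chicago has a majority (≥27).

Chicago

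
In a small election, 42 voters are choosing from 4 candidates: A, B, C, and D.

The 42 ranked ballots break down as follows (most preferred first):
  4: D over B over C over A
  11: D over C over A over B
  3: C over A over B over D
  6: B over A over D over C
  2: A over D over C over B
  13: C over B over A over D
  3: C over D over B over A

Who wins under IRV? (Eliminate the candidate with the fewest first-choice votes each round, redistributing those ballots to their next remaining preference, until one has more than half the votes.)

Round 1: A 2, B 6, C 19, D 15. A eliminated.
Round 2: B 6, C 19, D 17. B eliminated.
Round 3: C 19, D 23. D has a majority (≥22).

D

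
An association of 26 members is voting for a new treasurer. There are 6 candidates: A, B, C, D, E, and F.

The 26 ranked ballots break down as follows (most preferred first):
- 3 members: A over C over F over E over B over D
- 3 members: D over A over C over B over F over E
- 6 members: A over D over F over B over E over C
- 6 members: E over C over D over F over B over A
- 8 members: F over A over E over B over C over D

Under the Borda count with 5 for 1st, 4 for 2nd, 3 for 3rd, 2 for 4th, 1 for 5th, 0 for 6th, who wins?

A: 3×5 + 3×4 + 6×5 + 6×0 + 8×4 = 89
B: 3×1 + 3×2 + 6×2 + 6×1 + 8×2 = 43
C: 3×4 + 3×3 + 6×0 + 6×4 + 8×1 = 53
D: 3×0 + 3×5 + 6×4 + 6×3 + 8×0 = 57
E: 3×2 + 3×0 + 6×1 + 6×5 + 8×3 = 66
F: 3×3 + 3×1 + 6×3 + 6×2 + 8×5 = 82

A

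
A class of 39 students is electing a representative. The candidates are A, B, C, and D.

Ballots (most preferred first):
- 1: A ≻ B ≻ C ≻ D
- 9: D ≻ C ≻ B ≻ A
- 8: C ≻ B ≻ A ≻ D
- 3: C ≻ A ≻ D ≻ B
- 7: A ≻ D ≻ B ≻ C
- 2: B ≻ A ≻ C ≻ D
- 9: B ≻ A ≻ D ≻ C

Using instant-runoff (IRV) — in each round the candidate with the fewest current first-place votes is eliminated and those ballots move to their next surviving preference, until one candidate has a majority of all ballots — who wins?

B

Round 1: A 8, B 11, C 11, D 9. A eliminated.
Round 2: B 12, C 11, D 16. C eliminated.
Round 3: B 20, D 19. B has a majority (≥20).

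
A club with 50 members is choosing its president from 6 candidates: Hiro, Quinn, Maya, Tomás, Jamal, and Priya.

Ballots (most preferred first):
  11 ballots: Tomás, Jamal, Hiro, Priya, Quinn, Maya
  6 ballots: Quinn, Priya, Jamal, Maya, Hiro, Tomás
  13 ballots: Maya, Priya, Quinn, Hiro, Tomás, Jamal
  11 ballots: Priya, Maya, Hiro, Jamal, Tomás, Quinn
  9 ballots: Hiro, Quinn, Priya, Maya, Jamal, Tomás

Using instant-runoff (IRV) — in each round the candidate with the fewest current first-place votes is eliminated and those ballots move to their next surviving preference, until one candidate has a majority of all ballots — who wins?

Priya

Round 1: Hiro 9, Quinn 6, Maya 13, Tomás 11, Jamal 0, Priya 11. Jamal eliminated.
Round 2: Hiro 9, Quinn 6, Maya 13, Tomás 11, Priya 11. Quinn eliminated.
Round 3: Hiro 9, Maya 13, Tomás 11, Priya 17. Hiro eliminated.
Round 4: Maya 13, Tomás 11, Priya 26. Priya has a majority (≥26).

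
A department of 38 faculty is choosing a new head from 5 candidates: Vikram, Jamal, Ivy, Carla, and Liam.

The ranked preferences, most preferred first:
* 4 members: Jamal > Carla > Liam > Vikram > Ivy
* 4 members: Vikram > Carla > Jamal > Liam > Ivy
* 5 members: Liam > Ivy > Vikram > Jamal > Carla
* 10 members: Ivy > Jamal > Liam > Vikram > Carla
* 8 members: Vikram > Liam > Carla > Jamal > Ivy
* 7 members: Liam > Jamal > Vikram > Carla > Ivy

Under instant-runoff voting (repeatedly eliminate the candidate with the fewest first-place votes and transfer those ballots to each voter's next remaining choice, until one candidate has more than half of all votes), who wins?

Liam

Round 1: Vikram 12, Jamal 4, Ivy 10, Carla 0, Liam 12. Carla eliminated.
Round 2: Vikram 12, Jamal 4, Ivy 10, Liam 12. Jamal eliminated.
Round 3: Vikram 12, Ivy 10, Liam 16. Ivy eliminated.
Round 4: Vikram 12, Liam 26. Liam has a majority (≥20).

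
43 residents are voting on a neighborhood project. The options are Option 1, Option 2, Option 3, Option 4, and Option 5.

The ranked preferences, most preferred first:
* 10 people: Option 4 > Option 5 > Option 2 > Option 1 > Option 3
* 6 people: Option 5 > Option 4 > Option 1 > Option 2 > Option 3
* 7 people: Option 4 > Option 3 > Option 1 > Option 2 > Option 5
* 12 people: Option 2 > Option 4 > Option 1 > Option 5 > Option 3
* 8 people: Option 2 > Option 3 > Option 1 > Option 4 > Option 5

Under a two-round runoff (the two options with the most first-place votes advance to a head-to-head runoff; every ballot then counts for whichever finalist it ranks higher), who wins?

Round 1 first-place votes: Option 1 0, Option 2 20, Option 3 0, Option 4 17, Option 5 6. Option 2 and Option 4 advance.
Runoff: Option 2 is ranked above Option 4 on 20 ballots, Option 4 above Option 2 on 23.

Option 4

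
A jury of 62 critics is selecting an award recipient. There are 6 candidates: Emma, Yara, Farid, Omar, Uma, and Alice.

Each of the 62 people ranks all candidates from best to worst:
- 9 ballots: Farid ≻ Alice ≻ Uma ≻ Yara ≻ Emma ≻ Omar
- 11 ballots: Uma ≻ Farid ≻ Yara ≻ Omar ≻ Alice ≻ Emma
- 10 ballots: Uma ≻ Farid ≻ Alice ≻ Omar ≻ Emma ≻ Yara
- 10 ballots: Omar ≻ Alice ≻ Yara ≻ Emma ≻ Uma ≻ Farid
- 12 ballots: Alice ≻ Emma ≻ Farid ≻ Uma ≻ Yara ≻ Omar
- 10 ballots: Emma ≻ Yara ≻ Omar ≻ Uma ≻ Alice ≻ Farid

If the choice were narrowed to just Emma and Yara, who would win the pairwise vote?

Emma is ranked above Yara on 32 ballots; Yara above Emma on 30.

Emma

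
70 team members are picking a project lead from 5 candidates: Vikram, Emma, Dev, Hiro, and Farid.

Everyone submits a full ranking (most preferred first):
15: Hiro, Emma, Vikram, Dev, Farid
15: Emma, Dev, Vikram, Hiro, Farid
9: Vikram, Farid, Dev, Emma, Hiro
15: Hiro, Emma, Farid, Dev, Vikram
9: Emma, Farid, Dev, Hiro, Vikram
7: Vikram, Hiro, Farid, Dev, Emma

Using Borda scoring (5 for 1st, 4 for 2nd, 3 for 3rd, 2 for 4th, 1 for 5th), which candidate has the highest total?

Vikram: 15×3 + 15×3 + 9×5 + 15×1 + 9×1 + 7×5 = 194
Emma: 15×4 + 15×5 + 9×2 + 15×4 + 9×5 + 7×1 = 265
Dev: 15×2 + 15×4 + 9×3 + 15×2 + 9×3 + 7×2 = 188
Hiro: 15×5 + 15×2 + 9×1 + 15×5 + 9×2 + 7×4 = 235
Farid: 15×1 + 15×1 + 9×4 + 15×3 + 9×4 + 7×3 = 168

Emma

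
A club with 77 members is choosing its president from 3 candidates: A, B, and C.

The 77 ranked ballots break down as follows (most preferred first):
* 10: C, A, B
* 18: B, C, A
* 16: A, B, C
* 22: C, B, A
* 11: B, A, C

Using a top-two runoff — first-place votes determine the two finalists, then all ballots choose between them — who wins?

Round 1 first-place votes: A 16, B 29, C 32. C and B advance.
Runoff: C is ranked above B on 32 ballots, B above C on 45.

B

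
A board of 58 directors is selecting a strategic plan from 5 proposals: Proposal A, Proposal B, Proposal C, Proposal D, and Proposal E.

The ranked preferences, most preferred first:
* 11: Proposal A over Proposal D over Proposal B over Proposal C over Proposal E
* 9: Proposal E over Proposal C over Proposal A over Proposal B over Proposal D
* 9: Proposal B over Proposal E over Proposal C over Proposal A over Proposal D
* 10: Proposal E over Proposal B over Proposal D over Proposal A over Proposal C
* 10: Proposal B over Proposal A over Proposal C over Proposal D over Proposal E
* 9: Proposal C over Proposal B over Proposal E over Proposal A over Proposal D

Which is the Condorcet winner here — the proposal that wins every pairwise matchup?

Proposal B

Proposal B vs Proposal A: 38–20
Proposal B vs Proposal C: 40–18
Proposal B vs Proposal D: 47–11
Proposal B vs Proposal E: 39–19
Proposal B beats every other proposal.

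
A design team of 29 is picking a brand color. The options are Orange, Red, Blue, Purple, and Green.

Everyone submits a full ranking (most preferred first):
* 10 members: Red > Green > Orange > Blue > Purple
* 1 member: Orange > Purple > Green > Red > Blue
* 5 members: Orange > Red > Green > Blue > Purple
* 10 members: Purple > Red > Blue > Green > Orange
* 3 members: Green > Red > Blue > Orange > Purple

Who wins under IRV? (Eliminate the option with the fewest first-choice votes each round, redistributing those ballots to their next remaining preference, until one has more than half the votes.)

Round 1: Orange 6, Red 10, Blue 0, Purple 10, Green 3. Blue eliminated.
Round 2: Orange 6, Red 10, Purple 10, Green 3. Green eliminated.
Round 3: Orange 6, Red 13, Purple 10. Orange eliminated.
Round 4: Red 18, Purple 11. Red has a majority (≥15).

Red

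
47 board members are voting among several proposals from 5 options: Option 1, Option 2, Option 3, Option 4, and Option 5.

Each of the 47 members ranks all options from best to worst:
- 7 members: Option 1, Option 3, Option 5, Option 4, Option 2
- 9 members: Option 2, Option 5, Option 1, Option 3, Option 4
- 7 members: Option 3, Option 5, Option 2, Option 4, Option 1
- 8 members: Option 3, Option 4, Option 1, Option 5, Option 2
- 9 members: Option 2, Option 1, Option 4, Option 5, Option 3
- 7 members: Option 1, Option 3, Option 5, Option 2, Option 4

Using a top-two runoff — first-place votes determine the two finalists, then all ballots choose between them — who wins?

Option 3

Round 1 first-place votes: Option 1 14, Option 2 18, Option 3 15, Option 4 0, Option 5 0. Option 2 and Option 3 advance.
Runoff: Option 2 is ranked above Option 3 on 18 ballots, Option 3 above Option 2 on 29.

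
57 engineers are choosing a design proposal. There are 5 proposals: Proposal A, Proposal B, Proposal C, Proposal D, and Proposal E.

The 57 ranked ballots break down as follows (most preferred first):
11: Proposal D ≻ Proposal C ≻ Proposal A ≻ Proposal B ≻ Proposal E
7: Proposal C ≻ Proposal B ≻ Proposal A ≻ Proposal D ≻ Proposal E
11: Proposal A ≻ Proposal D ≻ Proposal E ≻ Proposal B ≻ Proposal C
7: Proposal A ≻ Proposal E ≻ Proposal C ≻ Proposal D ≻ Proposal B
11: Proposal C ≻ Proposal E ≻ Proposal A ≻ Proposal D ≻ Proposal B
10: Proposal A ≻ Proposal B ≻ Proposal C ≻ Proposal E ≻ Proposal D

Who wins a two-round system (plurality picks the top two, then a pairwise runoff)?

Round 1 first-place votes: Proposal A 28, Proposal B 0, Proposal C 18, Proposal D 11, Proposal E 0. Proposal A and Proposal C advance.
Runoff: Proposal A is ranked above Proposal C on 28 ballots, Proposal C above Proposal A on 29.

Proposal C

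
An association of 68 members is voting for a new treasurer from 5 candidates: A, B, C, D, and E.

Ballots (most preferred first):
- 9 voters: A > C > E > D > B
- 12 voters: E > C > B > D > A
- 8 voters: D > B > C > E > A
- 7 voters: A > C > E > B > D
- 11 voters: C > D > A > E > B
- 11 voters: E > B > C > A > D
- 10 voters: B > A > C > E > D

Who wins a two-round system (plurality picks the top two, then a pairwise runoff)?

Round 1 first-place votes: A 16, B 10, C 11, D 8, E 23. E and A advance.
Runoff: E is ranked above A on 31 ballots, A above E on 37.

A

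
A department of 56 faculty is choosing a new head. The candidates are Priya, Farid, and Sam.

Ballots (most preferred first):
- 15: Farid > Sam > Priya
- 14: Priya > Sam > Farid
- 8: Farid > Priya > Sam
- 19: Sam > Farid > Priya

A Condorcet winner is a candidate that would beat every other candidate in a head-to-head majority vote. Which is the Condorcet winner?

Sam vs Priya: 34–22
Sam vs Farid: 33–23
Sam beats every other candidate.

Sam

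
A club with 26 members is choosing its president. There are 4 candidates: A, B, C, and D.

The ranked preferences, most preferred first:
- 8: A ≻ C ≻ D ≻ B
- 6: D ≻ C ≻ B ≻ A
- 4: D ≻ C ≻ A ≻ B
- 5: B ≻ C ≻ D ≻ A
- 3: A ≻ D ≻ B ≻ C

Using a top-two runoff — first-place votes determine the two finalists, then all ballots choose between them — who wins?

Round 1 first-place votes: A 11, B 5, C 0, D 10. A and D advance.
Runoff: A is ranked above D on 11 ballots, D above A on 15.

D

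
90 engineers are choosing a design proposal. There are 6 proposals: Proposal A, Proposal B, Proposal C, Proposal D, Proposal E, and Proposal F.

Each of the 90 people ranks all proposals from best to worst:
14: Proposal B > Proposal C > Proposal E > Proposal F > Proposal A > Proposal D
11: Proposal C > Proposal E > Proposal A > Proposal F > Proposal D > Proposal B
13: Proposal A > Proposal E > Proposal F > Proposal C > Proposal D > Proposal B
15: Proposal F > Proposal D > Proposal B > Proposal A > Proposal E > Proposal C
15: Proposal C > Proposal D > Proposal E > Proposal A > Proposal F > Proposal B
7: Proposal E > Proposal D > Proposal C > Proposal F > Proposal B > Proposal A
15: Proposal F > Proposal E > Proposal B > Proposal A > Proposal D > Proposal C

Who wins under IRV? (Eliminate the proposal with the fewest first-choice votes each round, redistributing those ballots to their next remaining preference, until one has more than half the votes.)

Proposal C

Round 1: Proposal A 13, Proposal B 14, Proposal C 26, Proposal D 0, Proposal E 7, Proposal F 30. Proposal D eliminated.
Round 2: Proposal A 13, Proposal B 14, Proposal C 26, Proposal E 7, Proposal F 30. Proposal E eliminated.
Round 3: Proposal A 13, Proposal B 14, Proposal C 33, Proposal F 30. Proposal A eliminated.
Round 4: Proposal B 14, Proposal C 33, Proposal F 43. Proposal B eliminated.
Round 5: Proposal C 47, Proposal F 43. Proposal C has a majority (≥46).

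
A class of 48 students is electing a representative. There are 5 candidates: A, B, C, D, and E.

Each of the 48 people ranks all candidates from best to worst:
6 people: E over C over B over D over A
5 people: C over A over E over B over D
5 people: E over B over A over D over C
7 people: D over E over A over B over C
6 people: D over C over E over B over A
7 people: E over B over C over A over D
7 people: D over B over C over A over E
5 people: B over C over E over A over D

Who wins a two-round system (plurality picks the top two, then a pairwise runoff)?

E

Round 1 first-place votes: A 0, B 5, C 5, D 20, E 18. D and E advance.
Runoff: D is ranked above E on 20 ballots, E above D on 28.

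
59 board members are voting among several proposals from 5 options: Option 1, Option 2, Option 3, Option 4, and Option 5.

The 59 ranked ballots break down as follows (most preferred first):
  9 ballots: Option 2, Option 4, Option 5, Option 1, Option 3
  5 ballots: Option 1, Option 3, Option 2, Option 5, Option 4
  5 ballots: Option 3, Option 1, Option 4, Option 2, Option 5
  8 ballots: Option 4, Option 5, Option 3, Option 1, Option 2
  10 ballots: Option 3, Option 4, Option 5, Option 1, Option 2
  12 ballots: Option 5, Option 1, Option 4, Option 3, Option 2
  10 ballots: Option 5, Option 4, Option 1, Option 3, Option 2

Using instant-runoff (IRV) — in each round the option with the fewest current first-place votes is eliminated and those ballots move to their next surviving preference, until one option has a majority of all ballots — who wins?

Option 5

Round 1: Option 1 5, Option 2 9, Option 3 15, Option 4 8, Option 5 22. Option 1 eliminated.
Round 2: Option 2 9, Option 3 20, Option 4 8, Option 5 22. Option 4 eliminated.
Round 3: Option 2 9, Option 3 20, Option 5 30. Option 5 has a majority (≥30).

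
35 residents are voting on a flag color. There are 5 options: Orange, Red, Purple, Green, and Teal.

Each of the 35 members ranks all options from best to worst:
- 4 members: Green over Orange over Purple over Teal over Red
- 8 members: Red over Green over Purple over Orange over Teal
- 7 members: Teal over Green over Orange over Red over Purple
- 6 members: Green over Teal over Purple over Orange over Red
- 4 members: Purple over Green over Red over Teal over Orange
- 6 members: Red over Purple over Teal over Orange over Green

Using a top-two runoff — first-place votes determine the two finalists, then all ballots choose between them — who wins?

Round 1 first-place votes: Orange 0, Red 14, Purple 4, Green 10, Teal 7. Red and Green advance.
Runoff: Red is ranked above Green on 14 ballots, Green above Red on 21.

Green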